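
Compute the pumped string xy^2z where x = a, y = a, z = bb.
aaabb

Given x = 'a', y = 'a', z = 'bb' and i = 2:

xy^2z = x + y·y·...·y (2 times) + z
       = 'a' + 'a'^2 + 'bb'
       = 'a' + 'aa' + 'bb'
       = 'aaabb'

The pumped string is 'aaabb' with length 5.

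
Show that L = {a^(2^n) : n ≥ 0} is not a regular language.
Assume for contradiction that L is regular, and let p ≥ 1 be the pumping length given by the pumping lemma.
Choose s = a^(2^p). Then s ∈ L and |s| = 2^p ≥ p.
By the pumping lemma, s = xyz for some x, y, z with |xy| ≤ p, |y| ≥ 1, and xy^i z ∈ L for every i ≥ 0.
Here y = a^k for some k with 1 ≤ k ≤ |xy| ≤ p, and p < 2^p.

Take i = 2: |xy²z| = 2^p + k.
Now 2^p < 2^p + k ≤ 2^p + p < 2^p + 2^p = 2^(p+1).
So |xy²z| lies strictly between the consecutive powers of two 2^p and 2^(p+1), hence is not a power of 2, and xy²z ∉ L.

This contradicts the pumping lemma, which requires xy^i z ∈ L for all i ≥ 0.
Hence L = {a^(2^n) : n ≥ 0} is not regular. ∎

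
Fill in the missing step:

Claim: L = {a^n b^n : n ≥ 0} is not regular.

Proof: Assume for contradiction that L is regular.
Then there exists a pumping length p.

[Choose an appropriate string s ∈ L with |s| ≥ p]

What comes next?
s = a^p b^p

This string is in L (has equal a's and b's) and has length 2p ≥ p.
Any decomposition xyz with |xy| ≤ p means y consists only of a's,
so pumping will unbalance the counts.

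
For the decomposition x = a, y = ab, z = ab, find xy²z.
aababab

Given x = 'a', y = 'ab', z = 'ab' and i = 2:

xy^2z = x + y·y·...·y (2 times) + z
       = 'a' + 'ab'^2 + 'ab'
       = 'a' + 'abab' + 'ab'
       = 'aababab'

The pumped string is 'aababab' with length 7.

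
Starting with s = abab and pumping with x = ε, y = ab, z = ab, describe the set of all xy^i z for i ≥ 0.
{xy^i z : i ≥ 0} = {(ab)^(i+1) : i ≥ 0} = {ab, abab, ababab, ...}

With x = ε, y = ab, z = ab: Pumping 'ab' gives strings of alternating a's and b's.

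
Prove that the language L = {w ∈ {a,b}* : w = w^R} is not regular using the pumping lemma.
Assume for contradiction that L is regular, and let p ≥ 1 be the pumping length given by the pumping lemma.
Choose s = a^p b a^p. Then s ∈ L (it reads the same in both directions) and |s| = 2p + 1 ≥ p.
By the pumping lemma, s = xyz for some x, y, z with |xy| ≤ p, |y| ≥ 1, and xy^i z ∈ L for every i ≥ 0.
Since |xy| ≤ p and the first p symbols of s are all a's, y = a^k for some k with 1 ≤ k ≤ p.

Take i = 2: xy²z = a^(p + k) b a^p.
Its reversal is a^p b a^(p + k). These differ because the block of a's before the unique b has length p + k in one and p in the other, and p + k ≠ p since k ≥ 1. So xy²z is not a palindrome, i.e. xy²z ∉ L.

This contradicts the pumping lemma, which requires xy^i z ∈ L for all i ≥ 0.
Hence L = {w ∈ {a,b}* : w = w^R} is not regular. ∎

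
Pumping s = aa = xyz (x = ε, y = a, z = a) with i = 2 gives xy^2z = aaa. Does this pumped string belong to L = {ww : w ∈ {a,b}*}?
No

xy²z = ε · aa · a = aaa.
aaa has odd length 3, so it cannot be written as ww and is not in L.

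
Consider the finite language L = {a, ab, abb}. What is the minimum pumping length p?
p = 4

For a finite language L, the pumping lemma holds vacuously if p > max|s| for s ∈ L.

The longest string in L = {a, ab, abb} has length 3.
If p = 4, then no string s ∈ L has |s| ≥ p, so the condition is vacuously true.

The minimum pumping length is p = 4.

Why no smaller p works: for any p ≤ 3, the longest string s ∈ L has |s| = 3 ≥ p, so it would
have to be pumpable; but pumping up (i = 2, 3, ...) produces ever longer strings, which cannot all lie in the
finite language L. So the pumping property fails for every p ≤ 3.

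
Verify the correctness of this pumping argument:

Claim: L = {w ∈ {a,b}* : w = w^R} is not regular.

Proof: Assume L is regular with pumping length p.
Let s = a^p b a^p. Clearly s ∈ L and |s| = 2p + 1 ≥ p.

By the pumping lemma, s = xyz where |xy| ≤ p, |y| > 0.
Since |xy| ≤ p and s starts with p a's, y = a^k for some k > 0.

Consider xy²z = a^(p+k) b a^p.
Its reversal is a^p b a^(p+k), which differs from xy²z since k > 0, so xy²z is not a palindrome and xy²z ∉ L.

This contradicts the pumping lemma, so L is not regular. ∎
The proof is correct.

This proof is valid because:
1. s = a^p b a^p is in L and is chosen in terms of p, so |s| ≥ p holds for every p
2. The decomposition analysis is correct: |xy| ≤ p forces y to lie inside the leading a's
3. The contradiction is valid: a^(p+k) b a^p has more a's before the b than after it, so it is not a palindrome
4. The conclusion follows logically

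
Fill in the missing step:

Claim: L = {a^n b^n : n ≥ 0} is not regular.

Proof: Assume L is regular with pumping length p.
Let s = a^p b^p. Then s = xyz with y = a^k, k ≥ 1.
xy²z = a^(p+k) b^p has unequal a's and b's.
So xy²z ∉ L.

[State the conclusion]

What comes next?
This contradicts the pumping lemma for regular languages,
which guarantees xy^i z ∈ L for all i ≥ 0.

Since our assumption that L is regular leads to a contradiction,
we conclude that L = {a^n b^n : n ≥ 0} is NOT regular. ∎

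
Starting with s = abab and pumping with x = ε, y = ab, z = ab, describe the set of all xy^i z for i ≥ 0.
{xy^i z : i ≥ 0} = {(ab)^(i+1) : i ≥ 0} = {ab, abab, ababab, ...}

With x = ε, y = ab, z = ab: Pumping 'ab' gives strings of alternating a's and b's.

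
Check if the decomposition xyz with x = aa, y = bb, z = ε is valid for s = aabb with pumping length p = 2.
Violated: |xy| ≤ p

The decomposition x = aa, y = bb, z = ε for s = aabb with p = 2
violates the constraint: |xy| ≤ p

|xy| = |aabb| = 4 > 2 = p. The decomposition puts too many characters in xy.

Pumping lemma constraints:
1. xyz = s (decomposition is valid)
2. |xy| ≤ p
3. |y| > 0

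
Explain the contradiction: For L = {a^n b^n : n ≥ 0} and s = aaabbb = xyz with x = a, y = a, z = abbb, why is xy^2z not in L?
xy²z = aaaabbb ∉ L

Pumping with i = 2 replaces y = a by y² = aa:
- Original: s = xyz = aaabbb; aaabbb = a^3 b^3 has equal counts (3 = 3), so it is in L
- Pumped: xy²z = a · aa · abbb = aaaabbb
- aaaabbb has 4 a's and 3 b's; 4 ≠ 3, so it is not in L

The pumping lemma would require xy²z ∈ L, so this decomposition yields a contradiction.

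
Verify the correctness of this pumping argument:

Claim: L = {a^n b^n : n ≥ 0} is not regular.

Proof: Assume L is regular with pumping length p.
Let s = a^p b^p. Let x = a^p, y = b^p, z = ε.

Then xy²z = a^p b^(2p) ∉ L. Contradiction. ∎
The proof is INCORRECT.

Error: The decomposition violates |xy| ≤ p.
With x = a^p and y = b^p, we have |xy| = 2p > p.
The pumping lemma requires |xy| ≤ p, so y must be within the first p characters.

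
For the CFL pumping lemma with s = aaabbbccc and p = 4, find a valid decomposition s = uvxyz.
u='aa', v='a', x='bb', y='b', z='ccc'

For s = aaabbbccc with pumping length p = 4:

One valid decomposition:
- u = 'aa'
- v = 'a'
- x = 'bb'
- y = 'b'
- z = 'ccc'

Verification:
- uvxyz = 'aa' + 'a' + 'bb' + 'b' + 'ccc' = aaabbbccc ✓
- |vxy| = |'abbb'| = 4 ≤ 4 ✓
- |vy| = |'ab'| = 2 > 0 ✓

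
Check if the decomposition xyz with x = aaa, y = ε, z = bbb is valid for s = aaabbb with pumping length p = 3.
Violated: |y| > 0

The decomposition x = aaa, y = ε, z = bbb for s = aaabbb with p = 3
violates the constraint: |y| > 0

|y| = 0, but the pumping lemma requires |y| > 0 (y must be non-empty).

Pumping lemma constraints:
1. xyz = s (decomposition is valid)
2. |xy| ≤ p
3. |y| > 0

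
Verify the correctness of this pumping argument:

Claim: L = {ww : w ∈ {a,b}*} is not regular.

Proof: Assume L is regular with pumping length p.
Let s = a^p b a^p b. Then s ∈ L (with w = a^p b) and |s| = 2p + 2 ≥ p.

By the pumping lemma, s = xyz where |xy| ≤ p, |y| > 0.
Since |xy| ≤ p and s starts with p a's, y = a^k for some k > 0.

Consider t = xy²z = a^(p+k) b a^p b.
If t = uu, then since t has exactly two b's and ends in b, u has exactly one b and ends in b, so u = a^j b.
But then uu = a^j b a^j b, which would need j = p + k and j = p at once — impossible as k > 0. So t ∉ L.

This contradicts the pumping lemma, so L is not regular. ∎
The proof is correct.

This proof is valid because:
1. s = a^p b a^p b is in L and is chosen in terms of p, so |s| ≥ p holds for every p
2. The decomposition analysis is correct: |xy| ≤ p forces y to lie inside the leading a's
3. The contradiction is valid: the argument shows a^(p+k) b a^p b cannot be split into two equal halves
4. The conclusion follows logically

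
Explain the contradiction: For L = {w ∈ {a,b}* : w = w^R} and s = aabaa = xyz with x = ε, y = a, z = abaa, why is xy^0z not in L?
xy⁰z = abaa ∉ L

Pumping with i = 0 replaces y = a by y⁰ = ε:
- Original: s = xyz = aabaa; aabaa reversed is aabaa, the same string, so it is a palindrome and is in L
- Pumped: xy⁰z = ε · ε · abaa = abaa
- abaa reversed is aaba ≠ abaa, so it is not a palindrome and is not in L

The pumping lemma would require xy⁰z ∈ L, so this decomposition yields a contradiction.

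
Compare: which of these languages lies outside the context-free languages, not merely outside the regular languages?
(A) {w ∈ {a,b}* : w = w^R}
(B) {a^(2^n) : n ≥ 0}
(B) {a^(2^n) : n ≥ 0}

(B) {a^(2^n) : n ≥ 0} requires the CFL pumping lemma.

- {w ∈ {a,b}* : w = w^R} is context-free (but not regular)
  • Can be shown non-regular with the regular pumping lemma
  • After pumping, the string is no longer symmetric

- {a^(2^n) : n ≥ 0} is NOT context-free
  • Requires the CFL pumping lemma to prove
  • Gaps between powers of 2 grow exponentially

The CFL pumping lemma is "stronger" in that it can prove non-membership
in the larger class of context-free languages.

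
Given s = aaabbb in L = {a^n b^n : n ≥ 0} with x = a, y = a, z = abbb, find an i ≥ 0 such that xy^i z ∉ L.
i = 0

xy⁰z = a · ε · abbb = aabbb; aabbb has 2 a's and 3 b's; 2 ≠ 3, so it is not in L.
(Other choices also work, e.g. i = 2, 3; only i = 1 is guaranteed to stay in L since xy¹z = s.)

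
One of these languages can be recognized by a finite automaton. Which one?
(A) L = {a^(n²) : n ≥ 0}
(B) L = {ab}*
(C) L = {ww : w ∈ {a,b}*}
(B) {ab}*

(B) L = {ab}* is regular.

This can be recognized by a finite automaton (DFA/NFA).
Regular expressions like {ab}* define regular languages.

The other choices are not regular:
- {a^(n²) : n ≥ 0}: After pumping, length is no longer a perfect square
- {ww : w ∈ {a,b}*}: After pumping, the two halves no longer match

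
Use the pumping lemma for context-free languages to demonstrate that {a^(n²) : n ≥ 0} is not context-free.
Assume for contradiction that L is context-free, and let p ≥ 1 be the pumping length given by the pumping lemma for CFLs.
Choose s = a^(p²). Then s ∈ L and |s| = p² ≥ p.
By the CFL pumping lemma, s = uvxyz for some u, v, x, y, z with |vxy| ≤ p, |vy| ≥ 1, and uv^i xy^i z ∈ L for every i ≥ 0.
All symbols are a's, so only lengths matter: let k = |vy|, with 1 ≤ k ≤ |vxy| ≤ p.

Take i = 2: |uv²xy²z| = p² + k, and p² < p² + k ≤ p² + p < (p + 1)².
So the length lies strictly between consecutive squares and is not a perfect square; uv²xy²z ∉ L.

This contradicts the CFL pumping lemma, which requires uv^i xy^i z ∈ L for all i ≥ 0.
Hence L = {a^(n²) : n ≥ 0} is not context-free. ∎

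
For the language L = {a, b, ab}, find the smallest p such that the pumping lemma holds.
p = 3

For a finite language L, the pumping lemma holds vacuously if p > max|s| for s ∈ L.

The longest string in L = {a, b, ab} has length 2.
If p = 3, then no string s ∈ L has |s| ≥ p, so the condition is vacuously true.

The minimum pumping length is p = 3.

Why no smaller p works: for any p ≤ 2, the longest string s ∈ L has |s| = 2 ≥ p, so it would
have to be pumpable; but pumping up (i = 2, 3, ...) produces ever longer strings, which cannot all lie in the
finite language L. So the pumping property fails for every p ≤ 2.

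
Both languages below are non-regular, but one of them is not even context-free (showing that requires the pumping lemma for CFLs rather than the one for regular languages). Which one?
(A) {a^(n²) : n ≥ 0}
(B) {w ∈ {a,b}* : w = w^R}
(A) {a^(n²) : n ≥ 0}

(A) {a^(n²) : n ≥ 0} requires the CFL pumping lemma.

- {w ∈ {a,b}* : w = w^R} is context-free (but not regular)
  • Can be shown non-regular with the regular pumping lemma
  • After pumping, the string is no longer symmetric

- {a^(n²) : n ≥ 0} is NOT context-free
  • Requires the CFL pumping lemma to prove
  • Gaps between squares grow unboundedly

The CFL pumping lemma is "stronger" in that it can prove non-membership
in the larger class of context-free languages.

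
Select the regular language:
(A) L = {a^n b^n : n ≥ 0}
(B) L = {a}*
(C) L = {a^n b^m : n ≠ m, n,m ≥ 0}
(B) {a}*

(B) L = {a}* is regular.

This can be recognized by a finite automaton (DFA/NFA).
Regular expressions like {a}* define regular languages.

The other choices are not regular:
- {a^n b^m : n ≠ m, n,m ≥ 0}: After pumping a's, we can make n = m
- {a^n b^n : n ≥ 0}: After pumping, the number of a's and b's become unequal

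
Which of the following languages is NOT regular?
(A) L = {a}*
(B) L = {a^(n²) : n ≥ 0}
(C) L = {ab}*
(B) {a^(n²) : n ≥ 0}

(B) L = {a^(n²) : n ≥ 0} is NOT regular.

The pumping lemma can be used to prove this:
After pumping, length is no longer a perfect square

The other languages are regular because they can be recognized by finite automata.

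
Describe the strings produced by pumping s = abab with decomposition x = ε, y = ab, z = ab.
{xy^i z : i ≥ 0} = {(ab)^(i+1) : i ≥ 0} = {ab, abab, ababab, ...}

With x = ε, y = ab, z = ab: Pumping 'ab' gives strings of alternating a's and b's.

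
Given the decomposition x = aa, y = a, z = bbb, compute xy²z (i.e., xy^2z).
aaaabbb

Given x = 'aa', y = 'a', z = 'bbb' and i = 2:

xy^2z = x + y·y·...·y (2 times) + z
       = 'aa' + 'a'^2 + 'bbb'
       = 'aa' + 'aa' + 'bbb'
       = 'aaaabbb'

The pumped string is 'aaaabbb' with length 7.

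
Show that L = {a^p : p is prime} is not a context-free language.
Assume for contradiction that L is context-free, and let p ≥ 1 be the pumping length given by the pumping lemma for CFLs.
Choose a prime q with q ≥ p and let s = a^q. Then s ∈ L and |s| = q ≥ p.
By the CFL pumping lemma, s = uvxyz for some u, v, x, y, z with |vxy| ≤ p, |vy| ≥ 1, and uv^i xy^i z ∈ L for every i ≥ 0.
All symbols are a's, so only lengths matter: let k = |vy|, with 1 ≤ k ≤ p. Then |uv^i xy^i z| = q + (i − 1)k.

Take i = q + 1: the length is q + qk = q(k + 1).
Both factors satisfy q ≥ 2 and k + 1 ≥ 2, so q(k + 1) is composite and uv^(q+1) xy^(q+1) z ∉ L.

This contradicts the CFL pumping lemma, which requires uv^i xy^i z ∈ L for all i ≥ 0.
Hence L = {a^p : p is prime} is not context-free. ∎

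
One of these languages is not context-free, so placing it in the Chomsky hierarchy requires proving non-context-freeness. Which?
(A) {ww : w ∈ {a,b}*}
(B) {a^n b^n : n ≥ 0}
(A) {ww : w ∈ {a,b}*}

(A) {ww : w ∈ {a,b}*} requires the CFL pumping lemma.

- {a^n b^n : n ≥ 0} is context-free (but not regular)
  • Can be shown non-regular with the regular pumping lemma
  • After pumping, the number of a's and b's become unequal

- {ww : w ∈ {a,b}*} is NOT context-free
  • Requires the CFL pumping lemma to prove
  • Cannot verify equality of two arbitrary substrings

The CFL pumping lemma is "stronger" in that it can prove non-membership
in the larger class of context-free languages.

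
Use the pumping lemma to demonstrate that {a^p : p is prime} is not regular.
Assume for contradiction that L is regular, and let p ≥ 1 be the pumping length given by the pumping lemma.
Choose a prime q with q ≥ p (one exists because there are infinitely many primes) and let s = a^q. Then s ∈ L and |s| = q ≥ p.
By the pumping lemma, s = xyz for some x, y, z with |xy| ≤ p, |y| ≥ 1, and xy^i z ∈ L for every i ≥ 0.
Here y = a^k for some k with 1 ≤ k ≤ p, and xy^i z = a^(q + (i − 1)k) for every i ≥ 0.

Take i = q + 1: |xy^(q+1) z| = q + qk = q(k + 1).
Both factors satisfy q ≥ 2 and k + 1 ≥ 2, so q(k + 1) is composite, and xy^(q+1) z ∉ L.

This contradicts the pumping lemma, which requires xy^i z ∈ L for all i ≥ 0.
Hence L = {a^p : p is prime} is not regular. ∎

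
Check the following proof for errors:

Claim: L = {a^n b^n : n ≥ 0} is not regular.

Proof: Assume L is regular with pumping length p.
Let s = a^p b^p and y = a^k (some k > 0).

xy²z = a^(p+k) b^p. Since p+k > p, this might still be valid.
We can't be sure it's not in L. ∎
The proof is INCORRECT.

Error: The conclusion is wrong.
xy²z = a^(p+k) b^p is definitely NOT in L because the number of a's (p+k) ≠ number of b's (p).
The proof incorrectly doubts what is actually a valid contradiction.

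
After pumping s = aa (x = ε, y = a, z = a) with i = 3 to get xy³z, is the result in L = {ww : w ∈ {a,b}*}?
Yes

xy³z = ε · aaa · a = aaaa.
aaaa splits into halves aa · aa, which are equal, so it is in L (w = aa).
(A single pumped string landing in L is not a contradiction by itself; a non-regularity proof needs some i for which xy^i z ∉ L, for every admissible decomposition.)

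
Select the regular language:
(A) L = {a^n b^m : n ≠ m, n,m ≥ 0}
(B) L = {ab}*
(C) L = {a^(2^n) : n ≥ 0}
(B) {ab}*

(B) L = {ab}* is regular.

This can be recognized by a finite automaton (DFA/NFA).
Regular expressions like {ab}* define regular languages.

The other choices are not regular:
- {a^(2^n) : n ≥ 0}: After pumping, length is no longer a power of 2
- {a^n b^m : n ≠ m, n,m ≥ 0}: After pumping a's, we can make n = m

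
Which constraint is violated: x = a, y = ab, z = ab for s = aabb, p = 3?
Violated: xyz = s

The decomposition x = a, y = ab, z = ab for s = aabb with p = 3
violates the constraint: xyz = s

xyz = 'a' + 'ab' + 'ab' = 'aabab' ≠ 'aabb' = s. The decomposition doesn't reconstruct s.

Pumping lemma constraints:
1. xyz = s (decomposition is valid)
2. |xy| ≤ p
3. |y| > 0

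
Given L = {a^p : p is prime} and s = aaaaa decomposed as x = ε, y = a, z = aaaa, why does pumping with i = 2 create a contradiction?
xy²z = aaaaaa ∉ L

Pumping with i = 2 replaces y = a by y² = aa:
- Original: s = xyz = aaaaa; aaaaa has length 5, which is prime, so it is in L
- Pumped: xy²z = ε · aa · aaaa = aaaaaa
- aaaaaa has length 6 = 2 × 3, which is not prime, so it is not in L

The pumping lemma would require xy²z ∈ L, so this decomposition yields a contradiction.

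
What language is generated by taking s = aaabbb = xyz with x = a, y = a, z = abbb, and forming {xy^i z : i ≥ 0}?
{xy^i z : i ≥ 0} = {a^(2+i) b^3 : i ≥ 0} = {aabbb, aaabbb, aaaabbb, ...}

With x = a, y = a, z = abbb: Starting with aaabbb and pumping the second 'a', we get strings with 2+i a's followed by 3 b's for i = 0, 1, 2, ...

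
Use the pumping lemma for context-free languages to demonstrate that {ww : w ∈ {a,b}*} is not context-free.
Assume for contradiction that L is context-free, and let p ≥ 1 be the pumping length given by the pumping lemma for CFLs.
Choose s = a^p b^p a^p b^p. Then s ∈ L (take w = a^p b^p) and |s| = 4p ≥ p.
By the CFL pumping lemma, s = uvxyz for some u, v, x, y, z with |vxy| ≤ p, |vy| ≥ 1, and uv^i xy^i z ∈ L for every i ≥ 0.

Write s as four blocks A₁ B₁ A₂ B₂ with A₁ = A₂ = a^p and B₁ = B₂ = b^p. Since |vxy| ≤ p, the window vxy lies inside at most two adjacent blocks. Take i = 0 and let t = uxz, so |t| = 4p − |vy| with 1 ≤ |vy| ≤ p. If |t| is odd, t ∉ L immediately, so assume |vy| is even (hence |vy| ≥ 2) and |t|/2 = 2p − |vy|/2, which satisfies p ≤ |t|/2 ≤ 2p − 1.

Case 1 (vxy inside A₁B₁): t = a^(p−j) b^(p−l) a^p b^p with j + l = |vy|. The second half of t has length < 2p, so it is a suffix of the trailing a^p b^p and ends in b; the first half is a^(p−j) b^(p−l) a^((j+l)/2), which ends in a because (j+l)/2 ≥ 1. The halves differ, so t ∉ L.

Case 2 (vxy inside B₁A₂, straddling the middle): t = a^p b^(p−j) a^(p−l) b^p with j + l = |vy|. If t = ww, then w is a prefix of t of length ≥ p, so w begins with a^p; and w is a suffix of t of length ≥ p, so w ends with b^p. That forces |w| ≥ 2p, contradicting |w| = |t|/2 ≤ 2p − 1. So t ∉ L.

Case 3 (vxy inside A₂B₂): t = a^p b^p a^(p−j) b^(p−l) with j + l = |vy|. The first half of t is a prefix of a^p b^p, so it begins with a; the second half is b^((j+l)/2) a^(p−j) b^(p−l), which begins with b. The halves differ, so t ∉ L.

In every case uv⁰xy⁰z = uxz ∉ L.

This contradicts the CFL pumping lemma, which requires uv^i xy^i z ∈ L for all i ≥ 0.
Hence L = {ww : w ∈ {a,b}*} is not context-free. ∎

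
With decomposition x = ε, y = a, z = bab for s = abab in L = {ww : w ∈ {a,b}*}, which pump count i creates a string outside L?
i = 2

xy²z = ε · aa · bab = aabab; aabab has odd length 5, so it cannot be written as ww and is not in L.
(Other choices also work, e.g. i = 0, 3; only i = 1 is guaranteed to stay in L since xy¹z = s.)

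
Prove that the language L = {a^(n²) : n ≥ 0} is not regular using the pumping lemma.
Assume for contradiction that L is regular, and let p ≥ 1 be the pumping length given by the pumping lemma.
Choose s = a^(p²). Then s ∈ L and |s| = p² ≥ p.
By the pumping lemma, s = xyz for some x, y, z with |xy| ≤ p, |y| ≥ 1, and xy^i z ∈ L for every i ≥ 0.
Here y = a^k for some k with 1 ≤ k ≤ |xy| ≤ p.

Take i = 2: |xy²z| = p² + k.
Now p² < p² + k ≤ p² + p < p² + 2p + 1 = (p + 1)².
So |xy²z| lies strictly between the consecutive squares p² and (p + 1)², hence is not a perfect square, and xy²z ∉ L.

This contradicts the pumping lemma, which requires xy^i z ∈ L for all i ≥ 0.
Hence L = {a^(n²) : n ≥ 0} is not regular. ∎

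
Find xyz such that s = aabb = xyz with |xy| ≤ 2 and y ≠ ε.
x = 'a', y = 'a', z = 'bb'

For s = aabb and p = 2, one valid decomposition is:
- x = 'a' (length 1)
- y = 'a' (length 1)
- z = 'bb' (length 2)

Verification:
- xyz = 'a' + 'a' + 'bb' = aabb ✓
- |xy| = 2 ≤ 2 ✓
- |y| = 1 > 0 ✓

All pumping lemma constraints are satisfied.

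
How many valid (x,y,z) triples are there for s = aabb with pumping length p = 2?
3

For s = 'aabb' with pumping length p = 2:

Constraints: |xy| ≤ 2, |y| > 0

Valid decompositions (|xy| ≤ p, |y| ≥ 1):
  • x='', y='a', z='abb'
  • x='a', y='a', z='bb'
  • x='', y='aa', z='bb'

Total count: 3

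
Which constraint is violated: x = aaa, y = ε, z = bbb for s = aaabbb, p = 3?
Violated: |y| > 0

The decomposition x = aaa, y = ε, z = bbb for s = aaabbb with p = 3
violates the constraint: |y| > 0

|y| = 0, but the pumping lemma requires |y| > 0 (y must be non-empty).

Pumping lemma constraints:
1. xyz = s (decomposition is valid)
2. |xy| ≤ p
3. |y| > 0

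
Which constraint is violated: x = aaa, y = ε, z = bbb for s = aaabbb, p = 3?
Violated: |y| > 0

The decomposition x = aaa, y = ε, z = bbb for s = aaabbb with p = 3
violates the constraint: |y| > 0

|y| = 0, but the pumping lemma requires |y| > 0 (y must be non-empty).

Pumping lemma constraints:
1. xyz = s (decomposition is valid)
2. |xy| ≤ p
3. |y| > 0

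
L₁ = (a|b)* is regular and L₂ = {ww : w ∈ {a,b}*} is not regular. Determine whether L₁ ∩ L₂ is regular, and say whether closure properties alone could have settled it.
No — L₁ ∩ L₂ is not regular.

(a|b)* is all strings over {a,b}, so L₁ ∩ L₂ = {ww : w ∈ {a,b}*} = L₂ itself, which is not regular (pump s = a^p b a^p b).

Note that the bare facts "L₁ regular, L₂ non-regular" do not settle the question by themselves: the closure of regular languages under ∪, ∩, complement and difference applies only when BOTH operands are regular. With a non-regular operand the result can come out regular or non-regular depending on the specific languages, so one has to work out L₁ ∩ L₂ for this particular pair, as above.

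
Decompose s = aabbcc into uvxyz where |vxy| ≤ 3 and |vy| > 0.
u='aa', v='b', x='b', y='c', z='c'

For s = aabbcc with pumping length p = 3:

One valid decomposition:
- u = 'aa'
- v = 'b'
- x = 'b'
- y = 'c'
- z = 'c'

Verification:
- uvxyz = 'aa' + 'b' + 'b' + 'c' + 'c' = aabbcc ✓
- |vxy| = |'bbc'| = 3 ≤ 3 ✓
- |vy| = |'bc'| = 2 > 0 ✓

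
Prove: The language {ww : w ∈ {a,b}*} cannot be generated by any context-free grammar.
Assume for contradiction that L is context-free, and let p ≥ 1 be the pumping length given by the pumping lemma for CFLs.
Choose s = a^p b^p a^p b^p. Then s ∈ L (take w = a^p b^p) and |s| = 4p ≥ p.
By the CFL pumping lemma, s = uvxyz for some u, v, x, y, z with |vxy| ≤ p, |vy| ≥ 1, and uv^i xy^i z ∈ L for every i ≥ 0.

Write s as four blocks A₁ B₁ A₂ B₂ with A₁ = A₂ = a^p and B₁ = B₂ = b^p. Since |vxy| ≤ p, the window vxy lies inside at most two adjacent blocks. Take i = 0 and let t = uxz, so |t| = 4p − |vy| with 1 ≤ |vy| ≤ p. If |t| is odd, t ∉ L immediately, so assume |vy| is even (hence |vy| ≥ 2) and |t|/2 = 2p − |vy|/2, which satisfies p ≤ |t|/2 ≤ 2p − 1.

Case 1 (vxy inside A₁B₁): t = a^(p−j) b^(p−l) a^p b^p with j + l = |vy|. The second half of t has length < 2p, so it is a suffix of the trailing a^p b^p and ends in b; the first half is a^(p−j) b^(p−l) a^((j+l)/2), which ends in a because (j+l)/2 ≥ 1. The halves differ, so t ∉ L.

Case 2 (vxy inside B₁A₂, straddling the middle): t = a^p b^(p−j) a^(p−l) b^p with j + l = |vy|. If t = ww, then w is a prefix of t of length ≥ p, so w begins with a^p; and w is a suffix of t of length ≥ p, so w ends with b^p. That forces |w| ≥ 2p, contradicting |w| = |t|/2 ≤ 2p − 1. So t ∉ L.

Case 3 (vxy inside A₂B₂): t = a^p b^p a^(p−j) b^(p−l) with j + l = |vy|. The first half of t is a prefix of a^p b^p, so it begins with a; the second half is b^((j+l)/2) a^(p−j) b^(p−l), which begins with b. The halves differ, so t ∉ L.

In every case uv⁰xy⁰z = uxz ∉ L.

This contradicts the CFL pumping lemma, which requires uv^i xy^i z ∈ L for all i ≥ 0.
Hence L = {ww : w ∈ {a,b}*} is not context-free. ∎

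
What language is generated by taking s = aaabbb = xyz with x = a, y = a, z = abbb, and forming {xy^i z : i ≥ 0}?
{xy^i z : i ≥ 0} = {a^(2+i) b^3 : i ≥ 0} = {aabbb, aaabbb, aaaabbb, ...}

With x = a, y = a, z = abbb: Starting with aaabbb and pumping the second 'a', we get strings with 2+i a's followed by 3 b's for i = 0, 1, 2, ...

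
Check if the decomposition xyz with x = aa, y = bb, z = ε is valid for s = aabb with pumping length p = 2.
Violated: |xy| ≤ p

The decomposition x = aa, y = bb, z = ε for s = aabb with p = 2
violates the constraint: |xy| ≤ p

|xy| = |aabb| = 4 > 2 = p. The decomposition puts too many characters in xy.

Pumping lemma constraints:
1. xyz = s (decomposition is valid)
2. |xy| ≤ p
3. |y| > 0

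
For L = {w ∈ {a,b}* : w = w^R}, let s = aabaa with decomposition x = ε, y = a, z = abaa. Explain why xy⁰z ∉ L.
xy⁰z = abaa ∉ L

Pumping with i = 0 replaces y = a by y⁰ = ε:
- Original: s = xyz = aabaa; aabaa reversed is aabaa, the same string, so it is a palindrome and is in L
- Pumped: xy⁰z = ε · ε · abaa = abaa
- abaa reversed is aaba ≠ abaa, so it is not a palindrome and is not in L

The pumping lemma would require xy⁰z ∈ L, so this decomposition yields a contradiction.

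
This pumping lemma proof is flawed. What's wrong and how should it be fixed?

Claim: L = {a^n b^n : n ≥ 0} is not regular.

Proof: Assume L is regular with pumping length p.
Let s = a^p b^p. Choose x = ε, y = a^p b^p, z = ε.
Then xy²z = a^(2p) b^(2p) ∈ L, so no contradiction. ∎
Error: The decomposition violates |xy| ≤ p. With y = a^p b^p, |xy| = |y| = 2p > p. (The proof also miscomputes xy²z, which would be a^p b^p a^p b^p rather than a^(2p) b^(2p), and it wrongly treats one harmless decomposition as settling the matter — the prover does not get to choose the decomposition.)

Correction: The pumping lemma requires |xy| ≤ p, and the argument must handle every decomposition satisfying |xy| ≤ p, |y| ≥ 1. Since s starts with p a's, any such y consists only of a's, say y = a^k with k ≥ 1. Then xy²z = a^(p+k) b^p has unequal numbers of a's and b's, so xy²z ∉ L — the required contradiction.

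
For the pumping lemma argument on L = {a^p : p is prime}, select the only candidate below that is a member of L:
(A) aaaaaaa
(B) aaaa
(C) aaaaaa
(A) aaaaaaa

The pumping lemma is applied to a string s that lies in L, so first check membership of each option:
- (A) aaaaaaa has length 7, which is prime, so it is in L ✓
- (B) aaaa has length 4 = 2 × 2, which is not prime, so it is not in L ✗
- (C) aaaaaa has length 6 = 2 × 3, which is not prime, so it is not in L ✗

Only (A) aaaaaaa is in L, so it is the only candidate that could play the role of s.
(In a complete proof one picks s in terms of the pumping length p so that |s| ≥ p is guaranteed; a fixed string like aaaaaaa illustrates the shape of such an s.)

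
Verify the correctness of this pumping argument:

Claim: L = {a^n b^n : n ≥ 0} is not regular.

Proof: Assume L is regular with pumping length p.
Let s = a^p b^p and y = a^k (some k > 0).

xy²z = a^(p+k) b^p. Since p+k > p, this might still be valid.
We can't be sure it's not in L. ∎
The proof is INCORRECT.

Error: The conclusion is wrong.
xy²z = a^(p+k) b^p is definitely NOT in L because the number of a's (p+k) ≠ number of b's (p).
The proof incorrectly doubts what is actually a valid contradiction.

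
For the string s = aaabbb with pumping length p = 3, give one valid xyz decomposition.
x = 'a', y = 'aa', z = 'bbb'

For s = aaabbb and p = 3, one valid decomposition is:
- x = 'a' (length 1)
- y = 'aa' (length 2)
- z = 'bbb' (length 3)

Verification:
- xyz = 'a' + 'aa' + 'bbb' = aaabbb ✓
- |xy| = 3 ≤ 3 ✓
- |y| = 2 > 0 ✓

All pumping lemma constraints are satisfied.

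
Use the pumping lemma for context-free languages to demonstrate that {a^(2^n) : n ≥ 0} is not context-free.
Assume for contradiction that L is context-free, and let p ≥ 1 be the pumping length given by the pumping lemma for CFLs.
Choose s = a^(2^p). Then s ∈ L and |s| = 2^p ≥ p.
By the CFL pumping lemma, s = uvxyz for some u, v, x, y, z with |vxy| ≤ p, |vy| ≥ 1, and uv^i xy^i z ∈ L for every i ≥ 0.
All symbols are a's, so only lengths matter: let k = |vy|, with 1 ≤ k ≤ |vxy| ≤ p < 2^p.

Take i = 2: |uv²xy²z| = 2^p + k, and 2^p < 2^p + k < 2^p + 2^p = 2^(p+1).
So the length lies strictly between consecutive powers of two and is not a power of 2; uv²xy²z ∉ L.

This contradicts the CFL pumping lemma, which requires uv^i xy^i z ∈ L for all i ≥ 0.
Hence L = {a^(2^n) : n ≥ 0} is not context-free. ∎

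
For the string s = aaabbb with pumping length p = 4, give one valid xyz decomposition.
x = '', y = 'aa', z = 'abbb'

For s = aaabbb and p = 4, one valid decomposition is:
- x = '' (length 0)
- y = 'aa' (length 2)
- z = 'abbb' (length 4)

Verification:
- xyz = '' + 'aa' + 'abbb' = aaabbb ✓
- |xy| = 2 ≤ 4 ✓
- |y| = 2 > 0 ✓

All pumping lemma constraints are satisfied.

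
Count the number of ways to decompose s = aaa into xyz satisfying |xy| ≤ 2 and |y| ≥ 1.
3

For s = 'aaa' with pumping length p = 2:

Constraints: |xy| ≤ 2, |y| > 0

Valid decompositions (|xy| ≤ p, |y| ≥ 1):
  • x='', y='a', z='aa'
  • x='a', y='a', z='a'
  • x='', y='aa', z='a'

Total count: 3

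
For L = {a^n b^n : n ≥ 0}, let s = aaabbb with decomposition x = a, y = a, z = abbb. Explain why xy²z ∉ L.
xy²z = aaaabbb ∉ L

Pumping with i = 2 replaces y = a by y² = aa:
- Original: s = xyz = aaabbb; aaabbb = a^3 b^3 has equal counts (3 = 3), so it is in L
- Pumped: xy²z = a · aa · abbb = aaaabbb
- aaaabbb has 4 a's and 3 b's; 4 ≠ 3, so it is not in L

The pumping lemma would require xy²z ∈ L, so this decomposition yields a contradiction.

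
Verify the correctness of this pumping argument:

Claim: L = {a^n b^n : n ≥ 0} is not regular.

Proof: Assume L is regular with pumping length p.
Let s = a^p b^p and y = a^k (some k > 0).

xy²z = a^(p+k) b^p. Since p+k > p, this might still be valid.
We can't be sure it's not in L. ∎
The proof is INCORRECT.

Error: The conclusion is wrong.
xy²z = a^(p+k) b^p is definitely NOT in L because the number of a's (p+k) ≠ number of b's (p).
The proof incorrectly doubts what is actually a valid contradiction.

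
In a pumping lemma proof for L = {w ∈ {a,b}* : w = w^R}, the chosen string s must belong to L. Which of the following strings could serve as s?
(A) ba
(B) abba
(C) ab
(B) abba

The pumping lemma is applied to a string s that lies in L, so first check membership of each option:
- (A) ba reversed is ab ≠ ba, so it is not a palindrome and is not in L ✗
- (B) abba reversed is abba, the same string, so it is a palindrome and is in L ✓
- (C) ab reversed is ba ≠ ab, so it is not a palindrome and is not in L ✗

Only (B) abba is in L, so it is the only candidate that could play the role of s.
(In a complete proof one picks s in terms of the pumping length p so that |s| ≥ p is guaranteed; a fixed string like abba illustrates the shape of such an s.)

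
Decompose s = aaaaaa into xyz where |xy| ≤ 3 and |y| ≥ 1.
x = 'a', y = 'aa', z = 'aaa'

For s = aaaaaa and p = 3, one valid decomposition is:
- x = 'a' (length 1)
- y = 'aa' (length 2)
- z = 'aaa' (length 3)

Verification:
- xyz = 'a' + 'aa' + 'aaa' = aaaaaa ✓
- |xy| = 3 ≤ 3 ✓
- |y| = 2 > 0 ✓

All pumping lemma constraints are satisfied.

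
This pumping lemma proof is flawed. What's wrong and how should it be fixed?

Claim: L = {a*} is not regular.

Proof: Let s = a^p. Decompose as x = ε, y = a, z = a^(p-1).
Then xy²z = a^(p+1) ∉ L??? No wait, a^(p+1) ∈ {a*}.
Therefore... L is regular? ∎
Error: The proof attempts to show a*  is not regular, but a* IS regular!

Correction: a* is a regular language (recognized by a simple DFA with one accepting state and self-loop on 'a'). The pumping lemma can only prove non-regularity, not regularity. For regular languages, pumping always works.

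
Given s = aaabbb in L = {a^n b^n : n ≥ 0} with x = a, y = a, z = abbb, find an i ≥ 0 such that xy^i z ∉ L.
i = 0

xy⁰z = a · ε · abbb = aabbb; aabbb has 2 a's and 3 b's; 2 ≠ 3, so it is not in L.
(Other choices also work, e.g. i = 2, 3; only i = 1 is guaranteed to stay in L since xy¹z = s.)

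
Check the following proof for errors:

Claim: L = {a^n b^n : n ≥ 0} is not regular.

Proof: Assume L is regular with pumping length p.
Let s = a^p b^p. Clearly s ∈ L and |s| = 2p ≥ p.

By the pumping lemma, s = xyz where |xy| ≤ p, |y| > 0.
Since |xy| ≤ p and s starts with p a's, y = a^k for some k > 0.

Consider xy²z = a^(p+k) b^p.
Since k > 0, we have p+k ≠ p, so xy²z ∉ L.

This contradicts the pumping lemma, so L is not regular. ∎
The proof is correct.

This proof is valid because:
1. The string s = a^p b^p is correctly in L
2. The decomposition analysis is correct: y must consist only of a's
3. The contradiction is valid: pumping increases a's but not b's
4. The conclusion follows logically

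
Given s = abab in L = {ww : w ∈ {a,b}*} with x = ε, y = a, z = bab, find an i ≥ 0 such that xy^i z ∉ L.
i = 3

xy³z = ε · aaa · bab = aaabab; aaabab has length 6; its halves are aaa and bab, which differ, so it is not in L.
(Other choices also work, e.g. i = 0, 2; only i = 1 is guaranteed to stay in L since xy¹z = s.)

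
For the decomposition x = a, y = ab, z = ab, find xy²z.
aababab

Given x = 'a', y = 'ab', z = 'ab' and i = 2:

xy^2z = x + y·y·...·y (2 times) + z
       = 'a' + 'ab'^2 + 'ab'
       = 'a' + 'abab' + 'ab'
       = 'aababab'

The pumped string is 'aababab' with length 7.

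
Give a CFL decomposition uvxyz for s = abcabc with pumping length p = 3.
u='ab', v='c', x='a', y='b', z='c'

For s = abcabc with pumping length p = 3:

One valid decomposition:
- u = 'ab'
- v = 'c'
- x = 'a'
- y = 'b'
- z = 'c'

Verification:
- uvxyz = 'ab' + 'c' + 'a' + 'b' + 'c' = abcabc ✓
- |vxy| = |'cab'| = 3 ≤ 3 ✓
- |vy| = |'cb'| = 2 > 0 ✓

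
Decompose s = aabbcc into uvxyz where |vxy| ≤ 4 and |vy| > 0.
u='a', v='a', x='bb', y='c', z='c'

For s = aabbcc with pumping length p = 4:

One valid decomposition:
- u = 'a'
- v = 'a'
- x = 'bb'
- y = 'c'
- z = 'c'

Verification:
- uvxyz = 'a' + 'a' + 'bb' + 'c' + 'c' = aabbcc ✓
- |vxy| = |'abbc'| = 4 ≤ 4 ✓
- |vy| = |'ac'| = 2 > 0 ✓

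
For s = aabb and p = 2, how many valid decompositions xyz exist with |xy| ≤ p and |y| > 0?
3

For s = 'aabb' with pumping length p = 2:

Constraints: |xy| ≤ 2, |y| > 0

Valid decompositions (|xy| ≤ p, |y| ≥ 1):
  • x='', y='a', z='abb'
  • x='a', y='a', z='bb'
  • x='', y='aa', z='bb'

Total count: 3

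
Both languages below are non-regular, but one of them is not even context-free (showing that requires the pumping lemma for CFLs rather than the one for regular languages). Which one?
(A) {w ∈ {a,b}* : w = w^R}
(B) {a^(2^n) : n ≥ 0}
(B) {a^(2^n) : n ≥ 0}

(B) {a^(2^n) : n ≥ 0} requires the CFL pumping lemma.

- {w ∈ {a,b}* : w = w^R} is context-free (but not regular)
  • Can be shown non-regular with the regular pumping lemma
  • After pumping, the string is no longer symmetric

- {a^(2^n) : n ≥ 0} is NOT context-free
  • Requires the CFL pumping lemma to prove
  • Gaps between powers of 2 grow exponentially

The CFL pumping lemma is "stronger" in that it can prove non-membership
in the larger class of context-free languages.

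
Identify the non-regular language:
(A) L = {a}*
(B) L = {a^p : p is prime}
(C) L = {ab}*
(B) {a^p : p is prime}

(B) L = {a^p : p is prime} is NOT regular.

The pumping lemma can be used to prove this:
After pumping, the length becomes composite

The other languages are regular because they can be recognized by finite automata.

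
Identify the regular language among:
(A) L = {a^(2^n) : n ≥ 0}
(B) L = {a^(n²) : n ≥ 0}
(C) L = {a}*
(C) {a}*

(C) L = {a}* is regular.

This can be recognized by a finite automaton (DFA/NFA).
Regular expressions like {a}* define regular languages.

The other choices are not regular:
- {a^(2^n) : n ≥ 0}: After pumping, length is no longer a power of 2
- {a^(n²) : n ≥ 0}: After pumping, length is no longer a perfect square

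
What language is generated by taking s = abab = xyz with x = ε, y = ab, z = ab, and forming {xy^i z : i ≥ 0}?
{xy^i z : i ≥ 0} = {(ab)^(i+1) : i ≥ 0} = {ab, abab, ababab, ...}

With x = ε, y = ab, z = ab: Pumping 'ab' gives strings of alternating a's and b's.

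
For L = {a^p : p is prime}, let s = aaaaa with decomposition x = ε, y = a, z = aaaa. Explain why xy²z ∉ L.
xy²z = aaaaaa ∉ L

Pumping with i = 2 replaces y = a by y² = aa:
- Original: s = xyz = aaaaa; aaaaa has length 5, which is prime, so it is in L
- Pumped: xy²z = ε · aa · aaaa = aaaaaa
- aaaaaa has length 6 = 2 × 3, which is not prime, so it is not in L

The pumping lemma would require xy²z ∈ L, so this decomposition yields a contradiction.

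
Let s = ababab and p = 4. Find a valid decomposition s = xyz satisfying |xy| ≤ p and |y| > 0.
x = 'a', y = 'ba', z = 'bab'

For s = ababab and p = 4, one valid decomposition is:
- x = 'a' (length 1)
- y = 'ba' (length 2)
- z = 'bab' (length 3)

Verification:
- xyz = 'a' + 'ba' + 'bab' = ababab ✓
- |xy| = 3 ≤ 4 ✓
- |y| = 2 > 0 ✓

All pumping lemma constraints are satisfied.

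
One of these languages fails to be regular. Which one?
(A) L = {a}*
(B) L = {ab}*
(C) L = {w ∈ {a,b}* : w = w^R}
(C) {w ∈ {a,b}* : w = w^R}

(C) L = {w ∈ {a,b}* : w = w^R} is NOT regular.

The pumping lemma can be used to prove this:
After pumping, the string is no longer symmetric

The other languages are regular because they can be recognized by finite automata.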